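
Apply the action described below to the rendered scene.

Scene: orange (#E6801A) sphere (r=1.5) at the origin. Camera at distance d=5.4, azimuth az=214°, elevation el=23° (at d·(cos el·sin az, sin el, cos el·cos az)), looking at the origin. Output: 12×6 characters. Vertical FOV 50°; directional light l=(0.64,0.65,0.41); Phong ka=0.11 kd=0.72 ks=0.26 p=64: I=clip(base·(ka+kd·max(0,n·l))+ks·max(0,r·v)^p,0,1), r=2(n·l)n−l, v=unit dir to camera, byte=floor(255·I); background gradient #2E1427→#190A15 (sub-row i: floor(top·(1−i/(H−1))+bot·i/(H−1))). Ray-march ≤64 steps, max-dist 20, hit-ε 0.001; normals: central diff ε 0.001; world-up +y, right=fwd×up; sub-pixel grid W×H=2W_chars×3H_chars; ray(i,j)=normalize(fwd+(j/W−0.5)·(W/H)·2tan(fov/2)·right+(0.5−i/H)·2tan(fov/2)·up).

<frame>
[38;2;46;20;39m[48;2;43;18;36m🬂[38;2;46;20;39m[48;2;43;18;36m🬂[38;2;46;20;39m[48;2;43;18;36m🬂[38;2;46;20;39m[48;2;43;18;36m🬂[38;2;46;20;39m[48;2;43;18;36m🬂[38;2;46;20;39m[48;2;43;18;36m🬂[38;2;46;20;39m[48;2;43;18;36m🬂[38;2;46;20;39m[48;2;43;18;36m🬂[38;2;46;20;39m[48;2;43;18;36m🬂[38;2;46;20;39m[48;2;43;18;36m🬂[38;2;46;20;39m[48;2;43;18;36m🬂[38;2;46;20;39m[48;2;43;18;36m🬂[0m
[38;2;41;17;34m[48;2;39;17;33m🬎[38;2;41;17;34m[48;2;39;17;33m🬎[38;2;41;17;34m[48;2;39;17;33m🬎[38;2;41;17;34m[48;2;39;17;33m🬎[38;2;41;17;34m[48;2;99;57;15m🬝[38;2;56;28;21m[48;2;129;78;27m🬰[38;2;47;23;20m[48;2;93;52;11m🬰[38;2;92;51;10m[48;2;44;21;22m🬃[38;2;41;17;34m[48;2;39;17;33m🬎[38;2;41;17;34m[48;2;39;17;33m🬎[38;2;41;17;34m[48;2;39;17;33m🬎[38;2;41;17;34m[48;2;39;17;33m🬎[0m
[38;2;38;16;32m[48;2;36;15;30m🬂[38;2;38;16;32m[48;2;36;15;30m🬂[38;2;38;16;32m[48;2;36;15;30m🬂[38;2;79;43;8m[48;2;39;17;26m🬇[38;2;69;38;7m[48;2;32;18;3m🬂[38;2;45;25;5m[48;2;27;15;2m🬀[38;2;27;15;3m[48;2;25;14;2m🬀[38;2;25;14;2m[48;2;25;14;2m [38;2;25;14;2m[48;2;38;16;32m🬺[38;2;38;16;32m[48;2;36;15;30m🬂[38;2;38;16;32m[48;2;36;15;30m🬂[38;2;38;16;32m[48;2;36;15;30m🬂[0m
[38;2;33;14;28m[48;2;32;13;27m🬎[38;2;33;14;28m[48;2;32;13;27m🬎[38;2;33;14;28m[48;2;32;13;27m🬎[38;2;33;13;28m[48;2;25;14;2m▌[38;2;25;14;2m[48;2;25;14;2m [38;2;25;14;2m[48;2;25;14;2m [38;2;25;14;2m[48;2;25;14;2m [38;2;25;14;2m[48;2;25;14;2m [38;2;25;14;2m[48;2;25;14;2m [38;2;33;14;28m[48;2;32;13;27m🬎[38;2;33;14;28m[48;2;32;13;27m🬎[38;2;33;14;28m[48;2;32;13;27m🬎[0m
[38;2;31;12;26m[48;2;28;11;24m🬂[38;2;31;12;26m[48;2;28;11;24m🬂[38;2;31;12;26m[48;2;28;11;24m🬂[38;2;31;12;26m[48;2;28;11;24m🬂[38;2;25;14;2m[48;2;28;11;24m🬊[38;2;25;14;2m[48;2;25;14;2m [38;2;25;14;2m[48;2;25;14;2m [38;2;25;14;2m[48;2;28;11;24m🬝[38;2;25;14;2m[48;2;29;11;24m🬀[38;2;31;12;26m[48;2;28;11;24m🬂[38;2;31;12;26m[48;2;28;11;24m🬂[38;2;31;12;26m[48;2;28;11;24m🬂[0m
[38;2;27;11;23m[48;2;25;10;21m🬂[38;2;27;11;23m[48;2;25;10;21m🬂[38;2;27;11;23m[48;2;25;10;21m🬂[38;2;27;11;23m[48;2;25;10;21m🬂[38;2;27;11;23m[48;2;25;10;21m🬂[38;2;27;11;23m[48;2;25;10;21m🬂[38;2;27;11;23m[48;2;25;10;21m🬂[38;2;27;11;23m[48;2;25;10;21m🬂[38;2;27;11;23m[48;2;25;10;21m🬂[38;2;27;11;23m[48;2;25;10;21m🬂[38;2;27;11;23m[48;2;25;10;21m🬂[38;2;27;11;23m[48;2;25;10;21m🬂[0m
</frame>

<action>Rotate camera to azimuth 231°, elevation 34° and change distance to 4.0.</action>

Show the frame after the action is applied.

<frame>
[38;2;46;20;39m[48;2;43;18;36m🬂[38;2;46;20;39m[48;2;43;18;36m🬂[38;2;46;20;39m[48;2;43;18;36m🬂[38;2;46;20;39m[48;2;43;18;36m🬂[38;2;44;19;37m[48;2;127;71;14m🬝[38;2;45;19;38m[48;2;132;81;31m🬎[38;2;45;19;38m[48;2;131;83;35m🬎[38;2;45;19;38m[48;2;114;63;12m🬎[38;2;46;20;39m[48;2;43;18;36m🬂[38;2;46;20;39m[48;2;43;18;36m🬂[38;2;46;20;39m[48;2;43;18;36m🬂[38;2;46;20;39m[48;2;43;18;36m🬂[0m
[38;2;41;17;34m[48;2;39;17;33m🬎[38;2;41;17;34m[48;2;39;17;33m🬎[38;2;41;17;34m[48;2;39;17;33m🬎[38;2;57;30;16m[48;2;107;59;11m🬮[38;2;96;54;11m[48;2;61;33;6m🬂[38;2;88;50;13m[48;2;53;29;5m🬂[38;2;82;46;10m[48;2;50;27;5m🬂[38;2;82;45;9m[48;2;50;27;5m🬂[38;2;100;55;11m[48;2;55;30;5m🬂[38;2;91;50;10m[48;2;43;19;28m🬃[38;2;41;17;34m[48;2;39;17;33m🬎[38;2;41;17;34m[48;2;39;17;33m🬎[0m
[38;2;38;16;32m[48;2;36;15;30m🬂[38;2;38;16;32m[48;2;36;15;30m🬂[38;2;64;35;7m[48;2;35;16;19m🬁[38;2;44;24;4m[48;2;26;14;2m🬂[38;2;33;18;3m[48;2;25;14;2m🬂[38;2;29;16;3m[48;2;25;14;2m🬀[38;2;25;14;2m[48;2;25;14;2m [38;2;25;14;2m[48;2;25;14;2m [38;2;25;14;2m[48;2;27;15;3m🬺[38;2;42;23;4m[48;2;26;14;2m🬁[38;2;38;16;32m[48;2;36;15;30m🬂[38;2;38;16;32m[48;2;36;15;30m🬂[0m
[38;2;33;14;28m[48;2;32;13;27m🬎[38;2;33;14;28m[48;2;32;13;27m🬎[38;2;33;13;28m[48;2;25;14;2m▌[38;2;25;14;2m[48;2;25;14;2m [38;2;25;14;2m[48;2;25;14;2m [38;2;25;14;2m[48;2;25;14;2m [38;2;25;14;2m[48;2;25;14;2m [38;2;25;14;2m[48;2;25;14;2m [38;2;25;14;2m[48;2;25;14;2m [38;2;25;14;2m[48;2;25;14;2m [38;2;33;14;28m[48;2;32;13;27m🬎[38;2;33;14;28m[48;2;32;13;27m🬎[0m
[38;2;31;12;26m[48;2;28;11;24m🬂[38;2;31;12;26m[48;2;28;11;24m🬂[38;2;29;11;24m[48;2;25;14;2m🬺[38;2;25;14;2m[48;2;25;14;2m [38;2;25;14;2m[48;2;25;14;2m [38;2;25;14;2m[48;2;25;14;2m [38;2;25;14;2m[48;2;25;14;2m [38;2;25;14;2m[48;2;25;14;2m [38;2;25;14;2m[48;2;25;14;2m [38;2;25;14;2m[48;2;28;11;24m🬕[38;2;31;12;26m[48;2;28;11;24m🬂[38;2;31;12;26m[48;2;28;11;24m🬂[0m
[38;2;27;11;23m[48;2;25;10;21m🬂[38;2;27;11;23m[48;2;25;10;21m🬂[38;2;27;11;23m[48;2;25;10;21m🬂[38;2;25;10;21m[48;2;25;14;2m🬺[38;2;25;14;2m[48;2;25;10;21m🬊[38;2;25;14;2m[48;2;25;10;21m🬎[38;2;25;14;2m[48;2;25;10;21m🬎[38;2;25;14;2m[48;2;25;10;21m🬎[38;2;25;14;2m[48;2;25;10;21m🬂[38;2;27;11;23m[48;2;25;10;21m🬂[38;2;27;11;23m[48;2;25;10;21m🬂[38;2;27;11;23m[48;2;25;10;21m🬂[0m
</frame>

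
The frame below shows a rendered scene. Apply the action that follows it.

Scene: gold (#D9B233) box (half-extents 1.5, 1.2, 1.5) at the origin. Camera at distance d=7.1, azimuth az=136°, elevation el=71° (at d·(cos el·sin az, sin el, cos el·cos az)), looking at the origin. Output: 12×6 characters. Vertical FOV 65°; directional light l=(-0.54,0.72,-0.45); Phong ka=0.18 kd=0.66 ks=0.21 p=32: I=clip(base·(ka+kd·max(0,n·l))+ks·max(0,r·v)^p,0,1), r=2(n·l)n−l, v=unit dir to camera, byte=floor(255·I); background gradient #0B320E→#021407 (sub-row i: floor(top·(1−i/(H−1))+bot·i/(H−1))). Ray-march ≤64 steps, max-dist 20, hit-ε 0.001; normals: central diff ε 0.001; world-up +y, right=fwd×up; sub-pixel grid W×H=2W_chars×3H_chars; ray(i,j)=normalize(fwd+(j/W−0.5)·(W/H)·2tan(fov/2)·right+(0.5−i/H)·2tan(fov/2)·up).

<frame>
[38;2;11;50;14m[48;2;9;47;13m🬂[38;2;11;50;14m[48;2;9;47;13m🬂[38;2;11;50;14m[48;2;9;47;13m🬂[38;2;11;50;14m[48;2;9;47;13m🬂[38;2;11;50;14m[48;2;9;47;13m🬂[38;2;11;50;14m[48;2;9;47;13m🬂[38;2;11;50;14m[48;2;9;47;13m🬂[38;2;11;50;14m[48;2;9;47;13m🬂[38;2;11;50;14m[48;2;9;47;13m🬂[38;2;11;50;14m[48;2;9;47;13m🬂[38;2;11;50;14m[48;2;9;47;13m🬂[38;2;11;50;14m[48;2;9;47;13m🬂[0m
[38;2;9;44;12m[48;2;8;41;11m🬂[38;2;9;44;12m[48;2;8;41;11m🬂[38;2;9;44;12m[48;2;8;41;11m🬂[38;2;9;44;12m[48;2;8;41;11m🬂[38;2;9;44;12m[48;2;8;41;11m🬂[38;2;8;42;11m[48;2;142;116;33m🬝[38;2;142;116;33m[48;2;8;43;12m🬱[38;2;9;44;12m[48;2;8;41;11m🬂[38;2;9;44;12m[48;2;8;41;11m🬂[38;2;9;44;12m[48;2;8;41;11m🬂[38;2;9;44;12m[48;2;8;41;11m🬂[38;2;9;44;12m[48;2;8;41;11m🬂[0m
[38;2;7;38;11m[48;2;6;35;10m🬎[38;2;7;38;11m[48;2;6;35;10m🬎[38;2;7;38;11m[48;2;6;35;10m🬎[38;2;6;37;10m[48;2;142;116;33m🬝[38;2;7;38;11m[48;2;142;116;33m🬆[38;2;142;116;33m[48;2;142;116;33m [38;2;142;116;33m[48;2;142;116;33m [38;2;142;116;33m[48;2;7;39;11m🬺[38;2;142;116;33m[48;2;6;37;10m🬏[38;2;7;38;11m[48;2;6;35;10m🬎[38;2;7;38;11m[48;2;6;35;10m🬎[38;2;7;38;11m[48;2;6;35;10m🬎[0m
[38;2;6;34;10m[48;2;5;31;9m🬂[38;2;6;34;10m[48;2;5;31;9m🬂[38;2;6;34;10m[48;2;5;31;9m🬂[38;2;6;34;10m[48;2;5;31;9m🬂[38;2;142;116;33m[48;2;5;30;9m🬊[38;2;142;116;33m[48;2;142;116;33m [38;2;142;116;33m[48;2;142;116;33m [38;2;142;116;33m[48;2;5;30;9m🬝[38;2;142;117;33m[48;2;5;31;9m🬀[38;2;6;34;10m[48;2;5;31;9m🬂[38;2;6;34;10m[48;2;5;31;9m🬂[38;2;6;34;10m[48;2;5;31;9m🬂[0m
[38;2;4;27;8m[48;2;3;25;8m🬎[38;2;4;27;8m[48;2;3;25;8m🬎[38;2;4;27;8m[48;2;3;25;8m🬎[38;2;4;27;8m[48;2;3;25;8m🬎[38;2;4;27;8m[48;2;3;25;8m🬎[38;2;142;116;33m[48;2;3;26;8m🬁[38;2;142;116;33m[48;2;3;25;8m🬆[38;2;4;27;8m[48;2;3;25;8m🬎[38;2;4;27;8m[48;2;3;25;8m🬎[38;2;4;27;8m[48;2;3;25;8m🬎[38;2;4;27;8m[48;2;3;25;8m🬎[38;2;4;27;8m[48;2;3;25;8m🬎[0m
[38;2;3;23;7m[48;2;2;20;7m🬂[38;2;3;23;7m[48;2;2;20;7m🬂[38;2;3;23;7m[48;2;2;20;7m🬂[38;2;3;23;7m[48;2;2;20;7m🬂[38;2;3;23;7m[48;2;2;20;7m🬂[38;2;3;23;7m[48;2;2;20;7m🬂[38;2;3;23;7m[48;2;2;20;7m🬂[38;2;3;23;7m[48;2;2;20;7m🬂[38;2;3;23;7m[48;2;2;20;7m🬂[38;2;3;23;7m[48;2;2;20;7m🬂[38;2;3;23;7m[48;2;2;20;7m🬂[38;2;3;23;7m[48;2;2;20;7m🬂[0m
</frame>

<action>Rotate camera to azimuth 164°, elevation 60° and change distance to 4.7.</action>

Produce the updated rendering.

<frame>
[38;2;11;50;14m[48;2;9;47;13m🬂[38;2;11;50;14m[48;2;9;47;13m🬂[38;2;11;50;14m[48;2;9;47;13m🬂[38;2;11;50;14m[48;2;9;47;13m🬂[38;2;11;50;14m[48;2;9;47;13m🬂[38;2;11;50;14m[48;2;9;47;13m🬂[38;2;11;50;14m[48;2;9;47;13m🬂[38;2;11;50;14m[48;2;9;47;13m🬂[38;2;11;50;14m[48;2;9;47;13m🬂[38;2;11;50;14m[48;2;9;47;13m🬂[38;2;11;50;14m[48;2;9;47;13m🬂[38;2;11;50;14m[48;2;9;47;13m🬂[0m
[38;2;9;44;12m[48;2;8;41;11m🬂[38;2;9;44;12m[48;2;8;41;11m🬂[38;2;9;44;12m[48;2;8;41;11m🬂[38;2;9;44;12m[48;2;142;116;33m🬂[38;2;9;44;12m[48;2;142;116;33m🬂[38;2;9;44;12m[48;2;142;116;33m🬀[38;2;142;116;33m[48;2;142;116;33m [38;2;142;116;33m[48;2;142;116;33m [38;2;142;116;33m[48;2;8;42;11m🬓[38;2;9;44;12m[48;2;8;41;11m🬂[38;2;9;44;12m[48;2;8;41;11m🬂[38;2;9;44;12m[48;2;8;41;11m🬂[0m
[38;2;7;38;11m[48;2;6;35;10m🬎[38;2;7;38;11m[48;2;6;35;10m🬎[38;2;7;38;11m[48;2;6;35;10m🬎[38;2;142;116;33m[48;2;6;36;10m🬨[38;2;142;116;33m[48;2;142;116;33m [38;2;142;116;33m[48;2;142;116;33m [38;2;142;116;33m[48;2;142;116;33m [38;2;142;116;33m[48;2;142;116;33m [38;2;142;116;33m[48;2;142;116;33m [38;2;142;116;33m[48;2;6;37;10m🬓[38;2;7;38;11m[48;2;6;35;10m🬎[38;2;7;38;11m[48;2;6;35;10m🬎[0m
[38;2;6;34;10m[48;2;5;31;9m🬂[38;2;6;34;10m[48;2;5;31;9m🬂[38;2;6;34;10m[48;2;5;31;9m🬂[38;2;142;116;33m[48;2;5;32;9m▐[38;2;142;116;33m[48;2;142;116;33m [38;2;142;116;33m[48;2;142;116;33m [38;2;142;116;33m[48;2;142;116;33m [38;2;142;116;33m[48;2;142;116;33m [38;2;142;116;33m[48;2;142;116;33m [38;2;142;116;33m[48;2;103;84;24m🬎[38;2;142;116;33m[48;2;5;32;9m🬃[38;2;6;34;10m[48;2;5;31;9m🬂[0m
[38;2;4;27;8m[48;2;3;25;8m🬎[38;2;4;27;8m[48;2;3;25;8m🬎[38;2;4;27;8m[48;2;3;25;8m🬎[38;2;142;116;33m[48;2;3;26;8m▐[38;2;142;116;33m[48;2;103;84;24m🬎[38;2;142;116;33m[48;2;103;84;24m🬆[38;2;142;116;33m[48;2;103;84;24m🬂[38;2;112;92;26m[48;2;3;25;8m🬎[38;2;103;84;24m[48;2;3;25;8m🬎[38;2;103;84;24m[48;2;3;26;8m🬀[38;2;4;27;8m[48;2;3;25;8m🬎[38;2;4;27;8m[48;2;3;25;8m🬎[0m
[38;2;3;23;7m[48;2;2;20;7m🬂[38;2;3;23;7m[48;2;2;20;7m🬂[38;2;3;23;7m[48;2;2;20;7m🬂[38;2;3;23;7m[48;2;2;20;7m🬂[38;2;103;84;24m[48;2;2;21;7m🬁[38;2;103;84;24m[48;2;2;21;7m🬀[38;2;3;23;7m[48;2;2;20;7m🬂[38;2;3;23;7m[48;2;2;20;7m🬂[38;2;3;23;7m[48;2;2;20;7m🬂[38;2;3;23;7m[48;2;2;20;7m🬂[38;2;3;23;7m[48;2;2;20;7m🬂[38;2;3;23;7m[48;2;2;20;7m🬂[0m
</frame>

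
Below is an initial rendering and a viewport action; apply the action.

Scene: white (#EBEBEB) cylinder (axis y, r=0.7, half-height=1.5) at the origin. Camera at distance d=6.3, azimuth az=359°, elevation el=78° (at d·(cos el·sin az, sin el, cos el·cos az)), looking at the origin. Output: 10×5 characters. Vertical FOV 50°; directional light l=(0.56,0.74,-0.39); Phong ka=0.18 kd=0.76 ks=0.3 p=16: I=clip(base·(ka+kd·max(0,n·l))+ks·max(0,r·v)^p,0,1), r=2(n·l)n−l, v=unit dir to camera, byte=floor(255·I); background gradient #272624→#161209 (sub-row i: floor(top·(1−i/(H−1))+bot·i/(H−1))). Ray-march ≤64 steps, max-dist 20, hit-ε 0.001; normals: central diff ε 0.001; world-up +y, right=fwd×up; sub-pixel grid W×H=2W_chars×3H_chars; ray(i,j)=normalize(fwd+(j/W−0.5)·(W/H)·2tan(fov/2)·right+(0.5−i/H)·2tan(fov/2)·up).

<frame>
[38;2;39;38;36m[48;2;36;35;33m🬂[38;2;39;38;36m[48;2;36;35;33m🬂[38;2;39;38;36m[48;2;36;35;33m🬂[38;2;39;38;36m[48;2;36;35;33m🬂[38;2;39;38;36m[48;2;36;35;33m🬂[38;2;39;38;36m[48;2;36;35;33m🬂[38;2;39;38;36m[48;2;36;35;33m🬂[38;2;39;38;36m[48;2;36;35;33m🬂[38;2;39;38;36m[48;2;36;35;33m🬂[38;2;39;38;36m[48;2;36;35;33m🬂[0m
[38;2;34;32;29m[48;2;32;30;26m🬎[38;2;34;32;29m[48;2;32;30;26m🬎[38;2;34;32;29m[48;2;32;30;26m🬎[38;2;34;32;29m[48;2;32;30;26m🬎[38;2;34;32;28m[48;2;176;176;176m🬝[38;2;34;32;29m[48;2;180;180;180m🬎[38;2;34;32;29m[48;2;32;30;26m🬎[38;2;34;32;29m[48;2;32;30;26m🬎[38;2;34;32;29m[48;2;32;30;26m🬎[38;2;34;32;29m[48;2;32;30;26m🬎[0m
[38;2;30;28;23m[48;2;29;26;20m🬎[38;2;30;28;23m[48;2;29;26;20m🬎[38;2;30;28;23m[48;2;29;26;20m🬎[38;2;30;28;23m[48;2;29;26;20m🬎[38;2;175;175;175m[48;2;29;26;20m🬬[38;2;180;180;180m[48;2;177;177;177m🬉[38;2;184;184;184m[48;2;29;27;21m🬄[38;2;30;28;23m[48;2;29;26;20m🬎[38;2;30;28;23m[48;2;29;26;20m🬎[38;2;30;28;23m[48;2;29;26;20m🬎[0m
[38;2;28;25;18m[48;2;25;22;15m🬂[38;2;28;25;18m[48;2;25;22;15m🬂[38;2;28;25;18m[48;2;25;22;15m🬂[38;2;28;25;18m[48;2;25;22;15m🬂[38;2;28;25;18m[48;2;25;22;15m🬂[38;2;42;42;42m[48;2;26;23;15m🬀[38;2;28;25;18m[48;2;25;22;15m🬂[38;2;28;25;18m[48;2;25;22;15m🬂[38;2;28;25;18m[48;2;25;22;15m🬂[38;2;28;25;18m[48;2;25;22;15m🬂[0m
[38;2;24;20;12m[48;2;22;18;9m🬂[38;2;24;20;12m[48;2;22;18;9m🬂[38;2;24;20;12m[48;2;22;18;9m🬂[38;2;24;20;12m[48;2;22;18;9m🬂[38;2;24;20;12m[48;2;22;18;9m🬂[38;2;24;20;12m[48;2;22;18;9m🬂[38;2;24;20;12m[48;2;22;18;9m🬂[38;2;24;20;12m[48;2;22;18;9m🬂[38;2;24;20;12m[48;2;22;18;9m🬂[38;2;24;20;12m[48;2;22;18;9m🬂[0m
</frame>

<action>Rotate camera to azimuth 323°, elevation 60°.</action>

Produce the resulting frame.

<frame>
[38;2;39;38;36m[48;2;36;35;33m🬂[38;2;39;38;36m[48;2;36;35;33m🬂[38;2;39;38;36m[48;2;36;35;33m🬂[38;2;39;38;36m[48;2;36;35;33m🬂[38;2;39;38;36m[48;2;36;35;33m🬂[38;2;39;38;36m[48;2;36;35;33m🬂[38;2;39;38;36m[48;2;36;35;33m🬂[38;2;39;38;36m[48;2;36;35;33m🬂[38;2;39;38;36m[48;2;36;35;33m🬂[38;2;39;38;36m[48;2;36;35;33m🬂[0m
[38;2;34;32;29m[48;2;32;30;26m🬎[38;2;34;32;29m[48;2;32;30;26m🬎[38;2;34;32;29m[48;2;32;30;26m🬎[38;2;34;32;29m[48;2;32;30;26m🬎[38;2;34;32;29m[48;2;216;216;216m🬆[38;2;35;33;30m[48;2;238;238;238m🬂[38;2;253;253;253m[48;2;34;32;28m🬏[38;2;34;32;29m[48;2;32;30;26m🬎[38;2;34;32;29m[48;2;32;30;26m🬎[38;2;34;32;29m[48;2;32;30;26m🬎[0m
[38;2;30;28;23m[48;2;29;26;20m🬎[38;2;30;28;23m[48;2;29;26;20m🬎[38;2;30;28;23m[48;2;29;26;20m🬎[38;2;30;28;23m[48;2;29;26;20m🬎[38;2;210;210;210m[48;2;35;34;31m🬂[38;2;229;229;229m[48;2;42;42;42m🬆[38;2;247;247;247m[48;2;29;27;21m🬀[38;2;30;28;23m[48;2;29;26;20m🬎[38;2;30;28;23m[48;2;29;26;20m🬎[38;2;30;28;23m[48;2;29;26;20m🬎[0m
[38;2;28;25;18m[48;2;25;22;15m🬂[38;2;28;25;18m[48;2;25;22;15m🬂[38;2;28;25;18m[48;2;25;22;15m🬂[38;2;28;25;18m[48;2;25;22;15m🬂[38;2;42;42;42m[48;2;26;23;15m🬉[38;2;42;42;42m[48;2;25;22;14m🬎[38;2;28;25;18m[48;2;25;22;15m🬂[38;2;28;25;18m[48;2;25;22;15m🬂[38;2;28;25;18m[48;2;25;22;15m🬂[38;2;28;25;18m[48;2;25;22;15m🬂[0m
[38;2;24;20;12m[48;2;22;18;9m🬂[38;2;24;20;12m[48;2;22;18;9m🬂[38;2;24;20;12m[48;2;22;18;9m🬂[38;2;24;20;12m[48;2;22;18;9m🬂[38;2;24;20;12m[48;2;22;18;9m🬂[38;2;24;20;12m[48;2;22;18;9m🬂[38;2;24;20;12m[48;2;22;18;9m🬂[38;2;24;20;12m[48;2;22;18;9m🬂[38;2;24;20;12m[48;2;22;18;9m🬂[38;2;24;20;12m[48;2;22;18;9m🬂[0m
</frame>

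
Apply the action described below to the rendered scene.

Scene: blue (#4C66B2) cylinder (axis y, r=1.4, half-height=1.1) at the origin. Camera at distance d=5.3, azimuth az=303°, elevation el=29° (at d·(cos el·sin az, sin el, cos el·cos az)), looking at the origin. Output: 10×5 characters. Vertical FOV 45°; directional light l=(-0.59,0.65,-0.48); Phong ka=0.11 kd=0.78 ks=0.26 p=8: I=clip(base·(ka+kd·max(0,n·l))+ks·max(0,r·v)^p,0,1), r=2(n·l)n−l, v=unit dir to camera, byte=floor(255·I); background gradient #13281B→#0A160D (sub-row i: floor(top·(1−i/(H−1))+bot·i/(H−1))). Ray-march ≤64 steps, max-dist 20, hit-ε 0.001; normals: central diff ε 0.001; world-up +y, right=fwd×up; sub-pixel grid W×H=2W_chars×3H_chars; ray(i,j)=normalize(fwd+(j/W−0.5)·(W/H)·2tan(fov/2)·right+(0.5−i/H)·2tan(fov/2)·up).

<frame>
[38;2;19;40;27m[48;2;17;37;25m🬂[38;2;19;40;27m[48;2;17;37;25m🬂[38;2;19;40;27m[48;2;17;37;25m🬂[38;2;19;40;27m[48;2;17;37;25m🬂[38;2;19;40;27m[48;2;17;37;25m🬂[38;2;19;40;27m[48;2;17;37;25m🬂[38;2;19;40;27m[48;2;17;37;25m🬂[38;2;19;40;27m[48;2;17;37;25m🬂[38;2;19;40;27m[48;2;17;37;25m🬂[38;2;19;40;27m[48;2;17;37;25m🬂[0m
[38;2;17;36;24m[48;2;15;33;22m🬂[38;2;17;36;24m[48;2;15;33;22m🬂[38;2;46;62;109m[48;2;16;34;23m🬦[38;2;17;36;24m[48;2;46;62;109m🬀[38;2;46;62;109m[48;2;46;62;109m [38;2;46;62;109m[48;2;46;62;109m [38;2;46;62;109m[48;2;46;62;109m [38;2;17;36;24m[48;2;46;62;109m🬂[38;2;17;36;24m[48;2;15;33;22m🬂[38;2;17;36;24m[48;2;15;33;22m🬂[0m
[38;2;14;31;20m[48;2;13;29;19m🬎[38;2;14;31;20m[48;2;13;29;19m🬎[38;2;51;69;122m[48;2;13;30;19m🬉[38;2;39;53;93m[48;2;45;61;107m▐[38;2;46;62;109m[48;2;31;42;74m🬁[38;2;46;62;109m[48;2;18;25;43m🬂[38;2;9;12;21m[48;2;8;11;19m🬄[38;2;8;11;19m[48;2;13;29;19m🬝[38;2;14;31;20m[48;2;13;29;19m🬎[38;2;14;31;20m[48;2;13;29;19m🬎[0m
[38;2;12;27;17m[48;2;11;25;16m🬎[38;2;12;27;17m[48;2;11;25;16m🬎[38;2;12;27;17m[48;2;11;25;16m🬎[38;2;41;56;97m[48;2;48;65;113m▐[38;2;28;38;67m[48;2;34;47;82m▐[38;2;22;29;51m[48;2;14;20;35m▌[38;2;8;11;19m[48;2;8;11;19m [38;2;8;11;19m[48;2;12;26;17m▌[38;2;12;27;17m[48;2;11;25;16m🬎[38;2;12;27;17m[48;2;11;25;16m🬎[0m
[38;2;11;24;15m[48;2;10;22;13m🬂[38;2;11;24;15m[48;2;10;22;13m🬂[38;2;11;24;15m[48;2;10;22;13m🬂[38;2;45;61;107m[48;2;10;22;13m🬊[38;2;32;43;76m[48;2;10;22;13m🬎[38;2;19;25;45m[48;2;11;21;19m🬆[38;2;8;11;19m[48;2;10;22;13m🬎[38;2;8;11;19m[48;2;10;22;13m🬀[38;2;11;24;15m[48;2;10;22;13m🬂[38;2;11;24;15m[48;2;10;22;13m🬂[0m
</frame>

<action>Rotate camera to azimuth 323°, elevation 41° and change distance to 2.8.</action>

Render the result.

<frame>
[38;2;47;63;110m[48;2;48;64;111m🬬[38;2;47;63;110m[48;2;47;63;109m🬺[38;2;46;62;109m[48;2;47;63;110m🬊[38;2;46;62;109m[48;2;46;63;109m🬬[38;2;46;62;109m[48;2;46;62;109m [38;2;46;62;109m[48;2;46;62;109m [38;2;46;62;109m[48;2;46;62;109m [38;2;46;62;109m[48;2;46;62;109m [38;2;46;62;109m[48;2;46;62;109m [38;2;46;62;109m[48;2;46;62;109m [0m
[38;2;48;64;111m[48;2;50;66;113m🬬[38;2;47;63;110m[48;2;48;64;111m🬊[38;2;47;63;110m[48;2;47;64;110m🬬[38;2;46;63;109m[48;2;47;63;110m🬊[38;2;46;62;109m[48;2;47;63;109m🬬[38;2;46;62;109m[48;2;46;62;109m [38;2;46;62;109m[48;2;46;62;109m [38;2;46;62;109m[48;2;46;62;109m [38;2;46;62;109m[48;2;46;62;109m [38;2;46;62;109m[48;2;46;62;109m [0m
[38;2;51;67;114m[48;2;26;35;61m🬎[38;2;49;65;112m[48;2;52;68;115m🬬[38;2;47;63;110m[48;2;49;65;111m🬨[38;2;47;63;110m[48;2;48;64;111m🬬[38;2;47;63;110m[48;2;47;63;109m🬺[38;2;46;62;109m[48;2;47;63;109m🬬[38;2;46;62;109m[48;2;46;62;109m [38;2;46;62;109m[48;2;46;62;109m [38;2;46;62;109m[48;2;46;62;109m [38;2;46;62;109m[48;2;8;11;19m🬝[0m
[38;2;28;38;66m[48;2;35;47;82m🬨[38;2;21;28;50m[48;2;24;32;57m▐[38;2;16;22;38m[48;2;18;25;44m▐[38;2;12;16;29m[48;2;14;19;34m▐[38;2;47;63;109m[48;2;9;12;22m🬂[38;2;46;63;109m[48;2;8;11;19m🬂[38;2;40;54;95m[48;2;8;11;19m🬀[38;2;8;11;19m[48;2;8;11;19m [38;2;8;11;19m[48;2;8;11;19m [38;2;8;11;19m[48;2;8;11;19m [0m
[38;2;33;44;78m[48;2;10;22;13m🬁[38;2;25;35;61m[48;2;32;43;75m🬨[38;2;18;25;44m[48;2;21;29;51m▐[38;2;13;18;32m[48;2;15;21;37m▐[38;2;8;11;20m[48;2;11;14;26m▐[38;2;8;11;19m[48;2;8;11;19m [38;2;8;11;19m[48;2;8;11;19m [38;2;8;11;19m[48;2;8;11;19m [38;2;8;11;19m[48;2;8;11;19m [38;2;8;11;19m[48;2;10;22;13m🬕[0m
</frame>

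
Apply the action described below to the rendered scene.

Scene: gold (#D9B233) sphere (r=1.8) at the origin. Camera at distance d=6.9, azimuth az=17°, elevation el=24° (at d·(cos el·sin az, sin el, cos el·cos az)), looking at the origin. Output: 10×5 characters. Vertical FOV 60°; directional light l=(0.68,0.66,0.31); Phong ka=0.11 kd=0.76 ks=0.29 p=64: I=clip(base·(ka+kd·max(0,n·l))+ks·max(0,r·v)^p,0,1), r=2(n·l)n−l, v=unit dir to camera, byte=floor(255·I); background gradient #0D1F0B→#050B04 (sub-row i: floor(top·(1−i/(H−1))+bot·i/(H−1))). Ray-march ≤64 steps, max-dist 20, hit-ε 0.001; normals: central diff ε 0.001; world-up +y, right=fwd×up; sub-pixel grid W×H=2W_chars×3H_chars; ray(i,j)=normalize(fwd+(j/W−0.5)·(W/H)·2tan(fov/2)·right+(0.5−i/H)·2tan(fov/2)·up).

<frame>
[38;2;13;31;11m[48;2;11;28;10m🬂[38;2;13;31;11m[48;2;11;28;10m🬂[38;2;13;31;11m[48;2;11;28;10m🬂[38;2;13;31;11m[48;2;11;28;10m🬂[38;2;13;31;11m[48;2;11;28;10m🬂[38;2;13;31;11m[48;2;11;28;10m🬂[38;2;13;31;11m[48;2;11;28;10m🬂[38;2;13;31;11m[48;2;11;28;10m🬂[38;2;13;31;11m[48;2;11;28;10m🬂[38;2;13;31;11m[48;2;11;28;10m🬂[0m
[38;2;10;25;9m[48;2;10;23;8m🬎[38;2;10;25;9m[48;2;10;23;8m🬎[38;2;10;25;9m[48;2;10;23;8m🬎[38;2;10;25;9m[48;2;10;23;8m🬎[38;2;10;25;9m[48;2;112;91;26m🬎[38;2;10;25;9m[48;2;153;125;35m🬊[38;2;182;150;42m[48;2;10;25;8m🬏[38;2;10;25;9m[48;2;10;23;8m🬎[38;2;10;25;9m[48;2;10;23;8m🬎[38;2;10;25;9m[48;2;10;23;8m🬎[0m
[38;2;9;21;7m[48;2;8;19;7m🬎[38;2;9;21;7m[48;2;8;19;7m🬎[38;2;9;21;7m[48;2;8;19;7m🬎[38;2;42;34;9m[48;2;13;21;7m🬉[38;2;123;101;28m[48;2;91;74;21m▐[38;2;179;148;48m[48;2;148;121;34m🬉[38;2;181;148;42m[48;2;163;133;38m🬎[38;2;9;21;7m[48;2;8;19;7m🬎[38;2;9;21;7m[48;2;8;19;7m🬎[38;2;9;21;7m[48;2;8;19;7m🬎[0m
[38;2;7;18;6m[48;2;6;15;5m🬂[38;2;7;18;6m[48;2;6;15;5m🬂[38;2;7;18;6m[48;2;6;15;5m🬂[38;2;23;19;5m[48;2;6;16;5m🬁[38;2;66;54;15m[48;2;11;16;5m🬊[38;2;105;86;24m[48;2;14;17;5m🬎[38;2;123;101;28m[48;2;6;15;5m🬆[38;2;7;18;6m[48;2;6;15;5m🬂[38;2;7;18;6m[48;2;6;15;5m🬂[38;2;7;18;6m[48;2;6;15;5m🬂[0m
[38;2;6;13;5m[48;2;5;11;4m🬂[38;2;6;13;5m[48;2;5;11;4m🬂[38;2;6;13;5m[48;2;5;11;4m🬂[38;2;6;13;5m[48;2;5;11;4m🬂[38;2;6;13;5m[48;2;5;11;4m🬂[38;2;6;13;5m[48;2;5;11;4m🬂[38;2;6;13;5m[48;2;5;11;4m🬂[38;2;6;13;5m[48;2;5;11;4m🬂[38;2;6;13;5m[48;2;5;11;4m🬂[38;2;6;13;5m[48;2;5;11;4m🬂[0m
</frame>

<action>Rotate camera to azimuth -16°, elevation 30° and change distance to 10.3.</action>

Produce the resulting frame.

<frame>
[38;2;13;31;11m[48;2;11;28;10m🬂[38;2;13;31;11m[48;2;11;28;10m🬂[38;2;13;31;11m[48;2;11;28;10m🬂[38;2;13;31;11m[48;2;11;28;10m🬂[38;2;13;31;11m[48;2;11;28;10m🬂[38;2;13;31;11m[48;2;11;28;10m🬂[38;2;13;31;11m[48;2;11;28;10m🬂[38;2;13;31;11m[48;2;11;28;10m🬂[38;2;13;31;11m[48;2;11;28;10m🬂[38;2;13;31;11m[48;2;11;28;10m🬂[0m
[38;2;10;25;9m[48;2;10;23;8m🬎[38;2;10;25;9m[48;2;10;23;8m🬎[38;2;10;25;9m[48;2;10;23;8m🬎[38;2;10;25;9m[48;2;10;23;8m🬎[38;2;10;25;9m[48;2;10;23;8m🬎[38;2;10;25;9m[48;2;10;23;8m🬎[38;2;10;25;9m[48;2;10;23;8m🬎[38;2;10;25;9m[48;2;10;23;8m🬎[38;2;10;25;9m[48;2;10;23;8m🬎[38;2;10;25;9m[48;2;10;23;8m🬎[0m
[38;2;9;21;7m[48;2;8;19;7m🬎[38;2;9;21;7m[48;2;8;19;7m🬎[38;2;9;21;7m[48;2;8;19;7m🬎[38;2;9;21;7m[48;2;8;19;7m🬎[38;2;20;20;6m[48;2;67;54;15m🬲[38;2;153;126;38m[48;2;100;82;23m🬊[38;2;160;131;37m[48;2;8;21;7m🬓[38;2;9;21;7m[48;2;8;19;7m🬎[38;2;9;21;7m[48;2;8;19;7m🬎[38;2;9;21;7m[48;2;8;19;7m🬎[0m
[38;2;7;18;6m[48;2;6;15;5m🬂[38;2;7;18;6m[48;2;6;15;5m🬂[38;2;7;18;6m[48;2;6;15;5m🬂[38;2;7;18;6m[48;2;6;15;5m🬂[38;2;23;19;5m[48;2;6;16;5m🬁[38;2;72;59;16m[48;2;11;17;5m🬁[38;2;7;18;6m[48;2;6;15;5m🬂[38;2;7;18;6m[48;2;6;15;5m🬂[38;2;7;18;6m[48;2;6;15;5m🬂[38;2;7;18;6m[48;2;6;15;5m🬂[0m
[38;2;6;13;5m[48;2;5;11;4m🬂[38;2;6;13;5m[48;2;5;11;4m🬂[38;2;6;13;5m[48;2;5;11;4m🬂[38;2;6;13;5m[48;2;5;11;4m🬂[38;2;6;13;5m[48;2;5;11;4m🬂[38;2;6;13;5m[48;2;5;11;4m🬂[38;2;6;13;5m[48;2;5;11;4m🬂[38;2;6;13;5m[48;2;5;11;4m🬂[38;2;6;13;5m[48;2;5;11;4m🬂[38;2;6;13;5m[48;2;5;11;4m🬂[0m
</frame>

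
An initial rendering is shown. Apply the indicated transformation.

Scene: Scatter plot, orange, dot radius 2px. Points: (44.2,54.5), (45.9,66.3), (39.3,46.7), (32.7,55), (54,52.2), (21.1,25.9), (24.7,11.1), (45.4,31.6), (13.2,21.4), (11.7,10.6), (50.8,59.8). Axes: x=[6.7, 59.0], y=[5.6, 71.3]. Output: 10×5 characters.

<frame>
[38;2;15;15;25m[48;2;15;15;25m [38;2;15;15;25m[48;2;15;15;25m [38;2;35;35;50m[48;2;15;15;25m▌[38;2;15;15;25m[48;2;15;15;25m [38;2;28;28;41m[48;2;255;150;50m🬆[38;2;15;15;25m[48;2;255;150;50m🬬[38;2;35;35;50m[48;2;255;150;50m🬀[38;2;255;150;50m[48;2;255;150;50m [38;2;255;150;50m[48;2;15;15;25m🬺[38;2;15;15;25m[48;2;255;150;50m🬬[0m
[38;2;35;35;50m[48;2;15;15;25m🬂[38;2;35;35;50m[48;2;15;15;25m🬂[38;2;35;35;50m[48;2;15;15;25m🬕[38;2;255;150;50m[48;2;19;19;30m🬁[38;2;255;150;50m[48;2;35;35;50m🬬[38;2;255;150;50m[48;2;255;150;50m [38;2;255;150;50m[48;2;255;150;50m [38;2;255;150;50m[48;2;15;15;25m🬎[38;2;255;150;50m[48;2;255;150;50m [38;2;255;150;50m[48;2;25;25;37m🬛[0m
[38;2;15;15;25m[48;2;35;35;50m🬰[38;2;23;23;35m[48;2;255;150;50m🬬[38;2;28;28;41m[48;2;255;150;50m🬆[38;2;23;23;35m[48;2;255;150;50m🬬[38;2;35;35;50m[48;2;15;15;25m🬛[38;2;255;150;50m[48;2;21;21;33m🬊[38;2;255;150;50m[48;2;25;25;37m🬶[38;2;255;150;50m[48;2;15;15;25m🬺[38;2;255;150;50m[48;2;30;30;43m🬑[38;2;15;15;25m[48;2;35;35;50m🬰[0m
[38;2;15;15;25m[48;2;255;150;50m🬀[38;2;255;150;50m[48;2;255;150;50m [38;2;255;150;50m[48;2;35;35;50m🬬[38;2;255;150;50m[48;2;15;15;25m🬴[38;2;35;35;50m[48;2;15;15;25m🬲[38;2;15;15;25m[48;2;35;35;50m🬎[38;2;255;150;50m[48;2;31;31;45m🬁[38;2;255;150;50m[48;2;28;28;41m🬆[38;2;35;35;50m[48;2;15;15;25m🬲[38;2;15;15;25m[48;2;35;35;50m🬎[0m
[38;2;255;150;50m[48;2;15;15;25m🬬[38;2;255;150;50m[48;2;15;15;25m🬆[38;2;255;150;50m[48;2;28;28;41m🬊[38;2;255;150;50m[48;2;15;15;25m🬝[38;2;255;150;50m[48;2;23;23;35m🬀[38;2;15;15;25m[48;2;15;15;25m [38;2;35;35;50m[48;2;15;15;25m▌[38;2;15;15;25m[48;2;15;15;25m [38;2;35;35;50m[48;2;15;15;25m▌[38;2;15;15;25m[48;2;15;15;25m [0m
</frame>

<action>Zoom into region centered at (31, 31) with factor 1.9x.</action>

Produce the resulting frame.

<frame>
[38;2;15;15;25m[48;2;15;15;25m [38;2;15;15;25m[48;2;15;15;25m [38;2;35;35;50m[48;2;15;15;25m▌[38;2;15;15;25m[48;2;15;15;25m [38;2;35;35;50m[48;2;15;15;25m▌[38;2;15;15;25m[48;2;15;15;25m [38;2;255;150;50m[48;2;27;27;40m🬁[38;2;255;150;50m[48;2;15;15;25m🬬[38;2;255;150;50m[48;2;21;21;33m🬆[38;2;15;15;25m[48;2;15;15;25m [0m
[38;2;35;35;50m[48;2;15;15;25m🬂[38;2;35;35;50m[48;2;15;15;25m🬂[38;2;35;35;50m[48;2;15;15;25m🬕[38;2;35;35;50m[48;2;15;15;25m🬂[38;2;35;35;50m[48;2;15;15;25m🬕[38;2;35;35;50m[48;2;15;15;25m🬂[38;2;35;35;50m[48;2;15;15;25m🬕[38;2;35;35;50m[48;2;15;15;25m🬂[38;2;35;35;50m[48;2;15;15;25m🬕[38;2;28;28;41m[48;2;255;150;50m🬆[0m
[38;2;23;23;35m[48;2;255;150;50m🬝[38;2;21;21;33m[48;2;255;150;50m🬊[38;2;35;35;50m[48;2;15;15;25m🬛[38;2;15;15;25m[48;2;35;35;50m🬰[38;2;35;35;50m[48;2;15;15;25m🬛[38;2;15;15;25m[48;2;35;35;50m🬰[38;2;35;35;50m[48;2;15;15;25m🬛[38;2;15;15;25m[48;2;35;35;50m🬰[38;2;255;150;50m[48;2;31;31;45m🬁[38;2;255;150;50m[48;2;15;15;25m🬬[0m
[38;2;255;150;50m[48;2;28;28;41m🬊[38;2;255;150;50m[48;2;35;35;50m🬝[38;2;255;150;50m[48;2;27;27;40m🬀[38;2;15;15;25m[48;2;35;35;50m🬎[38;2;35;35;50m[48;2;15;15;25m🬲[38;2;15;15;25m[48;2;35;35;50m🬎[38;2;35;35;50m[48;2;15;15;25m🬲[38;2;15;15;25m[48;2;35;35;50m🬎[38;2;35;35;50m[48;2;15;15;25m🬲[38;2;15;15;25m[48;2;35;35;50m🬎[0m
[38;2;15;15;25m[48;2;15;15;25m [38;2;15;15;25m[48;2;15;15;25m [38;2;35;35;50m[48;2;15;15;25m▌[38;2;15;15;25m[48;2;15;15;25m [38;2;35;35;50m[48;2;15;15;25m▌[38;2;15;15;25m[48;2;15;15;25m [38;2;35;35;50m[48;2;15;15;25m▌[38;2;15;15;25m[48;2;15;15;25m [38;2;35;35;50m[48;2;15;15;25m▌[38;2;15;15;25m[48;2;15;15;25m [0m
</frame>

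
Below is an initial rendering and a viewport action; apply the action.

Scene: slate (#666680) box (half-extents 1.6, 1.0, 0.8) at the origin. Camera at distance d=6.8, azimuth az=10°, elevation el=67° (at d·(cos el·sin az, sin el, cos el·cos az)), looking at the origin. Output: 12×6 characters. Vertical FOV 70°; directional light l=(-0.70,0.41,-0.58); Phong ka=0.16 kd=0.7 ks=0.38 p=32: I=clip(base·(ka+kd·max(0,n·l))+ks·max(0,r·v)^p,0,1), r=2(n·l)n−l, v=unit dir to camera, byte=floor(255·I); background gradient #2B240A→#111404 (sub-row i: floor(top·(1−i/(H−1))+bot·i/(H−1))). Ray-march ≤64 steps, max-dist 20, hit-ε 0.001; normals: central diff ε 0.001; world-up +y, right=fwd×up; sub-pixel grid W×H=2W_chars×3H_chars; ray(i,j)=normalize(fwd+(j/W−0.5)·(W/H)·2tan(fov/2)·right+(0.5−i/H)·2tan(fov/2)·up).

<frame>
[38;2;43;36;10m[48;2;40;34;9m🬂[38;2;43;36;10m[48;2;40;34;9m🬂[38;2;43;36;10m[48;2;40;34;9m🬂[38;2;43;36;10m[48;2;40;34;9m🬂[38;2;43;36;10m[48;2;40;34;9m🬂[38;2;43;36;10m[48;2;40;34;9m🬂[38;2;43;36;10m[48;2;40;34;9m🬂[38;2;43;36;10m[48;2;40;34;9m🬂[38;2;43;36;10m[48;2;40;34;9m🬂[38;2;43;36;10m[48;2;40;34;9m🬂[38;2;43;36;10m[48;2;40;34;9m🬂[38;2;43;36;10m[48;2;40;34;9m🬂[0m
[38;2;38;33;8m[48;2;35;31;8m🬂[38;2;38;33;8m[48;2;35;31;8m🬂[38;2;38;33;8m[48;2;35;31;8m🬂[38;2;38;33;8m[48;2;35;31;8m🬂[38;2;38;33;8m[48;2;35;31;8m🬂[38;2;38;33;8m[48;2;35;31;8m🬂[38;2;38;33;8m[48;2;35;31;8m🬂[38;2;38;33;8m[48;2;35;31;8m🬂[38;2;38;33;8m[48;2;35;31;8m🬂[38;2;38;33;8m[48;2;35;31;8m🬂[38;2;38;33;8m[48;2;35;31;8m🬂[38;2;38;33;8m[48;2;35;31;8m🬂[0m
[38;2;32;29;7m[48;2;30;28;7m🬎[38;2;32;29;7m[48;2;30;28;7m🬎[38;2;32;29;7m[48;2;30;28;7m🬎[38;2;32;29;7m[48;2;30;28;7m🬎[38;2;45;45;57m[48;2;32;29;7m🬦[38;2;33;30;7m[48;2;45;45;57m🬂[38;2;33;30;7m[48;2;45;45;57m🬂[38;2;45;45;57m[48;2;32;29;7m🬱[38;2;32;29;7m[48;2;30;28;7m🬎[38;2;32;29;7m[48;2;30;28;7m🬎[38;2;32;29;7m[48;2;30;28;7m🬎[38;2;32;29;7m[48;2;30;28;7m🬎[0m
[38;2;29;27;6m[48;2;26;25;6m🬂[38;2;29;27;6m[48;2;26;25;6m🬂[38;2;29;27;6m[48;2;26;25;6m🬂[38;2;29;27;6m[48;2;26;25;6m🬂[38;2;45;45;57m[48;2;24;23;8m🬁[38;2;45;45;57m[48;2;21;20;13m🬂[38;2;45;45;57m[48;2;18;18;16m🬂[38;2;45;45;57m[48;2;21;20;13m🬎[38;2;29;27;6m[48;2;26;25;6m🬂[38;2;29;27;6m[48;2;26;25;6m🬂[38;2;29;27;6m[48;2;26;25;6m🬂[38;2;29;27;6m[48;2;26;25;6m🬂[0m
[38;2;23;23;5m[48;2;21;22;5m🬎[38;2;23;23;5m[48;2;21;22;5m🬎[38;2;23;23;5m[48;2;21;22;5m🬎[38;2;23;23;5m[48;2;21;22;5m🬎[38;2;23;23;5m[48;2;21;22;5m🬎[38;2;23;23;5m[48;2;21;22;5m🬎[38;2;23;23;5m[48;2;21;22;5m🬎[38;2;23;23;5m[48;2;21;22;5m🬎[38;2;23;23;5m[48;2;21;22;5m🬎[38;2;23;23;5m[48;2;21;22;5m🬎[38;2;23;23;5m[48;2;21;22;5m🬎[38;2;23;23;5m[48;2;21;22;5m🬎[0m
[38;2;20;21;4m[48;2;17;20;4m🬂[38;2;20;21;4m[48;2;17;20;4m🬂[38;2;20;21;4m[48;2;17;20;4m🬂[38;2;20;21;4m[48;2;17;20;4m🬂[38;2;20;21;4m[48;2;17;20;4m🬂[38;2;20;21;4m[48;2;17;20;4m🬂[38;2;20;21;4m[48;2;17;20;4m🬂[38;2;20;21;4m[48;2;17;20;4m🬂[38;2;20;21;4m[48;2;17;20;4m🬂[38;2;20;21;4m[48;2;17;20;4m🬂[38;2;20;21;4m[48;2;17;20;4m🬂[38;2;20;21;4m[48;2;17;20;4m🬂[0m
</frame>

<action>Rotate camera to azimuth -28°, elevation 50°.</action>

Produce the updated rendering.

<frame>
[38;2;43;36;10m[48;2;40;34;9m🬂[38;2;43;36;10m[48;2;40;34;9m🬂[38;2;43;36;10m[48;2;40;34;9m🬂[38;2;43;36;10m[48;2;40;34;9m🬂[38;2;43;36;10m[48;2;40;34;9m🬂[38;2;43;36;10m[48;2;40;34;9m🬂[38;2;43;36;10m[48;2;40;34;9m🬂[38;2;43;36;10m[48;2;40;34;9m🬂[38;2;43;36;10m[48;2;40;34;9m🬂[38;2;43;36;10m[48;2;40;34;9m🬂[38;2;43;36;10m[48;2;40;34;9m🬂[38;2;43;36;10m[48;2;40;34;9m🬂[0m
[38;2;38;33;8m[48;2;35;31;8m🬂[38;2;38;33;8m[48;2;35;31;8m🬂[38;2;38;33;8m[48;2;35;31;8m🬂[38;2;38;33;8m[48;2;35;31;8m🬂[38;2;38;33;8m[48;2;35;31;8m🬂[38;2;38;33;8m[48;2;35;31;8m🬂[38;2;38;33;8m[48;2;35;31;8m🬂[38;2;38;33;8m[48;2;35;31;8m🬂[38;2;38;33;8m[48;2;35;31;8m🬂[38;2;38;33;8m[48;2;35;31;8m🬂[38;2;38;33;8m[48;2;35;31;8m🬂[38;2;38;33;8m[48;2;35;31;8m🬂[0m
[38;2;32;29;7m[48;2;30;28;7m🬎[38;2;32;29;7m[48;2;30;28;7m🬎[38;2;32;29;7m[48;2;30;28;7m🬎[38;2;32;29;7m[48;2;30;28;7m🬎[38;2;32;29;7m[48;2;45;45;57m🬝[38;2;32;29;7m[48;2;45;45;57m🬆[38;2;33;30;7m[48;2;45;45;57m🬂[38;2;45;45;57m[48;2;24;23;13m🬛[38;2;32;29;7m[48;2;30;28;7m🬎[38;2;32;29;7m[48;2;30;28;7m🬎[38;2;32;29;7m[48;2;30;28;7m🬎[38;2;32;29;7m[48;2;30;28;7m🬎[0m
[38;2;29;27;6m[48;2;26;25;6m🬂[38;2;29;27;6m[48;2;26;25;6m🬂[38;2;29;27;6m[48;2;26;25;6m🬂[38;2;29;27;6m[48;2;26;25;6m🬂[38;2;45;45;57m[48;2;27;25;6m🬁[38;2;45;45;57m[48;2;16;16;20m🬂[38;2;45;45;57m[48;2;18;17;17m🬀[38;2;16;16;20m[48;2;26;25;6m🬎[38;2;29;27;6m[48;2;26;25;6m🬂[38;2;29;27;6m[48;2;26;25;6m🬂[38;2;29;27;6m[48;2;26;25;6m🬂[38;2;29;27;6m[48;2;26;25;6m🬂[0m
[38;2;23;23;5m[48;2;21;22;5m🬎[38;2;23;23;5m[48;2;21;22;5m🬎[38;2;23;23;5m[48;2;21;22;5m🬎[38;2;23;23;5m[48;2;21;22;5m🬎[38;2;23;23;5m[48;2;21;22;5m🬎[38;2;16;16;20m[48;2;22;22;5m🬀[38;2;23;23;5m[48;2;21;22;5m🬎[38;2;23;23;5m[48;2;21;22;5m🬎[38;2;23;23;5m[48;2;21;22;5m🬎[38;2;23;23;5m[48;2;21;22;5m🬎[38;2;23;23;5m[48;2;21;22;5m🬎[38;2;23;23;5m[48;2;21;22;5m🬎[0m
[38;2;20;21;4m[48;2;17;20;4m🬂[38;2;20;21;4m[48;2;17;20;4m🬂[38;2;20;21;4m[48;2;17;20;4m🬂[38;2;20;21;4m[48;2;17;20;4m🬂[38;2;20;21;4m[48;2;17;20;4m🬂[38;2;20;21;4m[48;2;17;20;4m🬂[38;2;20;21;4m[48;2;17;20;4m🬂[38;2;20;21;4m[48;2;17;20;4m🬂[38;2;20;21;4m[48;2;17;20;4m🬂[38;2;20;21;4m[48;2;17;20;4m🬂[38;2;20;21;4m[48;2;17;20;4m🬂[38;2;20;21;4m[48;2;17;20;4m🬂[0m
</frame>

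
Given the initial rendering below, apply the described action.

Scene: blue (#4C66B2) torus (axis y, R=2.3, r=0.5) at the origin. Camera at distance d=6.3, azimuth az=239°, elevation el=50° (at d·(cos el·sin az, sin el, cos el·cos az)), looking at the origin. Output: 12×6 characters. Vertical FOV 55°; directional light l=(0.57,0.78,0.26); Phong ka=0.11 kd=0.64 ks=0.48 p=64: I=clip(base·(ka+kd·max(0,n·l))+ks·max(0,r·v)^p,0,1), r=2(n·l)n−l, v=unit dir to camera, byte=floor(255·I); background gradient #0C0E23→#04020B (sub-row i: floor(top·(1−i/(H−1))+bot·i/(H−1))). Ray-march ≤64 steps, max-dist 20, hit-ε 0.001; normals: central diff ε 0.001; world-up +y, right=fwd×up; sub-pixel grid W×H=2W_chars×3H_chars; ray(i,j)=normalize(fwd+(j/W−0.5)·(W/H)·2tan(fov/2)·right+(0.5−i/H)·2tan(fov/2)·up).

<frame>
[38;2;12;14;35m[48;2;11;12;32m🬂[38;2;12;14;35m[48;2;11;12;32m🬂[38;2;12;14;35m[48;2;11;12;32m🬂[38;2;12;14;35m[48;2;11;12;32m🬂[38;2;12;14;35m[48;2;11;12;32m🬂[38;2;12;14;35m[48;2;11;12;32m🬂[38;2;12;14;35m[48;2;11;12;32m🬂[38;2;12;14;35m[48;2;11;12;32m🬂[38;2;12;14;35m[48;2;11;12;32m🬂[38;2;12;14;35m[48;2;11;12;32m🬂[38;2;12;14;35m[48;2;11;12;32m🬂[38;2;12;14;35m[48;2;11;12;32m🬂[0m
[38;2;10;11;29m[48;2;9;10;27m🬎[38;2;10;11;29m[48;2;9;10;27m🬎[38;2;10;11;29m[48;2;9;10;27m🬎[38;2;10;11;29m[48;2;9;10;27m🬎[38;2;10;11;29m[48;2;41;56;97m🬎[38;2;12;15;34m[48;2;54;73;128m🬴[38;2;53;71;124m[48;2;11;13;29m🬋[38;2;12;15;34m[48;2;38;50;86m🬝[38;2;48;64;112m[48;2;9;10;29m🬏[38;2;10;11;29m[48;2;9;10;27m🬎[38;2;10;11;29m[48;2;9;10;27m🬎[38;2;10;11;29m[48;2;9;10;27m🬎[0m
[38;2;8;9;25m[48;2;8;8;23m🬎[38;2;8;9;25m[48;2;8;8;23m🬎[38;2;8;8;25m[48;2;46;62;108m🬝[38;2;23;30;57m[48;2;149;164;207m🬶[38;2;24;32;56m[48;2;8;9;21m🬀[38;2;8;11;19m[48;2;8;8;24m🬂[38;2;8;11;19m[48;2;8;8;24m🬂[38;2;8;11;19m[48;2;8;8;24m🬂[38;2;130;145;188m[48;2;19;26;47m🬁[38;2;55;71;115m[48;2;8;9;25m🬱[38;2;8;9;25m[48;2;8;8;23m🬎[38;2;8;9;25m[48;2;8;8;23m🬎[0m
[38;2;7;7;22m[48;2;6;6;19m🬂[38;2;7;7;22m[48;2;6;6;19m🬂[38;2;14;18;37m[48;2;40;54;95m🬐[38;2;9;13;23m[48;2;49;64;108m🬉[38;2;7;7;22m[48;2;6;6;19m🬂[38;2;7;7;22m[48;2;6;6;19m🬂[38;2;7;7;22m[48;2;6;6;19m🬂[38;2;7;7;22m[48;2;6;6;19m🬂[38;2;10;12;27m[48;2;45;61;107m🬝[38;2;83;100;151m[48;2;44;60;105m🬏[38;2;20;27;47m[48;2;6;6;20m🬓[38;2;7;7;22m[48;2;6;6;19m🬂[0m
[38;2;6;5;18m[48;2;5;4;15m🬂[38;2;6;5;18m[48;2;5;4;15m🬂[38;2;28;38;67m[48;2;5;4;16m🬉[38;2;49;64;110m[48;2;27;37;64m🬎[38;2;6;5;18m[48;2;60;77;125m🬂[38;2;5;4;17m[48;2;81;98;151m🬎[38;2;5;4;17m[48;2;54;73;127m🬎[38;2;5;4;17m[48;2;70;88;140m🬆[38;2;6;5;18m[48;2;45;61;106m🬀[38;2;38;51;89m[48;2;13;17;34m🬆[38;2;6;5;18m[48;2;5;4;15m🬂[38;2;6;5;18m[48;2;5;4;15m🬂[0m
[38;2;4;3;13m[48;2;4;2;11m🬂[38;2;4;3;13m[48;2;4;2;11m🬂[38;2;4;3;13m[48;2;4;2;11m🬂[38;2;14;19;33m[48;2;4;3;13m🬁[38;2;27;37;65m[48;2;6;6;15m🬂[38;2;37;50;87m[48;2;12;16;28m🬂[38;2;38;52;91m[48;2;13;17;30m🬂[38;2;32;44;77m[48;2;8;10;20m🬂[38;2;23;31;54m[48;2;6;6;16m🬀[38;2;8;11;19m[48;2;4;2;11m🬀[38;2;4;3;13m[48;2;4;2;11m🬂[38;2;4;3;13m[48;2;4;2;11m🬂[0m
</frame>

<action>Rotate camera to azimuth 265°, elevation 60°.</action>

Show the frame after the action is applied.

<frame>
[38;2;12;14;35m[48;2;11;12;32m🬂[38;2;12;14;35m[48;2;11;12;32m🬂[38;2;12;14;35m[48;2;11;12;32m🬂[38;2;12;14;35m[48;2;11;12;32m🬂[38;2;12;14;35m[48;2;11;12;32m🬂[38;2;12;14;35m[48;2;11;12;32m🬂[38;2;12;14;35m[48;2;11;12;32m🬂[38;2;12;14;35m[48;2;11;12;32m🬂[38;2;12;14;35m[48;2;11;12;32m🬂[38;2;12;14;35m[48;2;11;12;32m🬂[38;2;12;14;35m[48;2;11;12;32m🬂[38;2;12;14;35m[48;2;11;12;32m🬂[0m
[38;2;10;11;29m[48;2;9;10;27m🬎[38;2;10;11;29m[48;2;9;10;27m🬎[38;2;10;11;29m[48;2;9;10;27m🬎[38;2;9;10;29m[48;2;47;63;111m🬝[38;2;14;17;37m[48;2;45;59;104m🬥[38;2;36;48;83m[48;2;9;11;25m🬋[38;2;29;39;68m[48;2;9;11;24m🬋[38;2;47;62;105m[48;2;11;14;30m🬋[38;2;10;11;29m[48;2;43;58;102m🬎[38;2;10;11;29m[48;2;9;10;27m🬎[38;2;10;11;29m[48;2;9;10;27m🬎[38;2;10;11;29m[48;2;9;10;27m🬎[0m
[38;2;8;9;25m[48;2;8;8;23m🬎[38;2;8;9;25m[48;2;8;8;23m🬎[38;2;8;8;25m[48;2;39;53;93m🬕[38;2;53;68;113m[48;2;31;42;73m🬕[38;2;24;33;58m[48;2;8;9;21m🬀[38;2;8;9;25m[48;2;8;8;23m🬎[38;2;8;9;25m[48;2;8;8;23m🬎[38;2;8;8;24m[48;2;8;11;19m🬺[38;2;35;47;82m[48;2;11;15;28m🬁[38;2;9;9;26m[48;2;47;63;108m🬁[38;2;8;9;25m[48;2;8;8;23m🬎[38;2;8;9;25m[48;2;8;8;23m🬎[0m
[38;2;7;7;22m[48;2;6;6;19m🬂[38;2;7;7;22m[48;2;6;6;19m🬂[38;2;43;58;102m[48;2;6;6;20m▐[38;2;39;52;92m[48;2;146;164;216m🬬[38;2;7;7;22m[48;2;6;6;19m🬂[38;2;7;7;22m[48;2;6;6;19m🬂[38;2;7;7;22m[48;2;6;6;19m🬂[38;2;7;7;22m[48;2;6;6;19m🬂[38;2;7;8;20m[48;2;30;41;72m🬝[38;2;38;51;90m[48;2;47;63;108m🬄[38;2;7;7;22m[48;2;6;6;19m🬂[38;2;7;7;22m[48;2;6;6;19m🬂[0m
[38;2;6;5;18m[48;2;5;4;15m🬂[38;2;6;5;18m[48;2;5;4;15m🬂[38;2;33;45;79m[48;2;8;8;21m🬁[38;2;58;76;128m[48;2;34;46;81m🬊[38;2;5;4;17m[48;2;54;73;126m🬊[38;2;5;4;17m[48;2;56;74;131m🬎[38;2;5;4;17m[48;2;51;69;122m🬎[38;2;5;4;17m[48;2;52;70;122m🬎[38;2;6;5;18m[48;2;58;74;121m🬀[38;2;57;72;116m[48;2;22;29;53m🬆[38;2;6;5;18m[48;2;5;4;15m🬂[38;2;6;5;18m[48;2;5;4;15m🬂[0m
[38;2;4;3;13m[48;2;4;2;11m🬂[38;2;4;3;13m[48;2;4;2;11m🬂[38;2;4;3;13m[48;2;4;2;11m🬂[38;2;21;28;50m[48;2;4;3;13m🬁[38;2;38;51;90m[48;2;11;14;27m🬂[38;2;57;73;123m[48;2;20;26;46m🬂[38;2;76;93;144m[48;2;22;29;52m🬂[38;2;41;55;96m[48;2;14;19;33m🬆[38;2;32;43;76m[48;2;7;7;18m🬂[38;2;8;11;19m[48;2;4;2;11m🬀[38;2;4;3;13m[48;2;4;2;11m🬂[38;2;4;3;13m[48;2;4;2;11m🬂[0m
</frame>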